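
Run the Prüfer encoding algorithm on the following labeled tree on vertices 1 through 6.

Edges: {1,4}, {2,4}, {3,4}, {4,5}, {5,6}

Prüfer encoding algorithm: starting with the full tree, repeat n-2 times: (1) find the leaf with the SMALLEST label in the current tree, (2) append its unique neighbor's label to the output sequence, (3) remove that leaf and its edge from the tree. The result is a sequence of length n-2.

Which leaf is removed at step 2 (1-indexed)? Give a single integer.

Answer: 2

Derivation:
Step 1: current leaves = {1,2,3,6}. Remove leaf 1 (neighbor: 4).
Step 2: current leaves = {2,3,6}. Remove leaf 2 (neighbor: 4).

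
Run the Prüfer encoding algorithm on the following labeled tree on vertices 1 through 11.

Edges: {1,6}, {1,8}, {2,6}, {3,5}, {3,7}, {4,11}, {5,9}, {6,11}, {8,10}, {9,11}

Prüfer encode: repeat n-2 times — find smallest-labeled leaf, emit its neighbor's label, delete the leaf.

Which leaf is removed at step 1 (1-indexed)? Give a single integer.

Answer: 2

Derivation:
Step 1: current leaves = {2,4,7,10}. Remove leaf 2 (neighbor: 6).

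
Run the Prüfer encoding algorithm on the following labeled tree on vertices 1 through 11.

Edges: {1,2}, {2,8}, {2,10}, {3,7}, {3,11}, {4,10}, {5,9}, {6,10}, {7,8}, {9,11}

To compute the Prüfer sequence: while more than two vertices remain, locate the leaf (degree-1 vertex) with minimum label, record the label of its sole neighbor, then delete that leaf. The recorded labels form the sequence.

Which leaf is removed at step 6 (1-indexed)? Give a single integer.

Step 1: current leaves = {1,4,5,6}. Remove leaf 1 (neighbor: 2).
Step 2: current leaves = {4,5,6}. Remove leaf 4 (neighbor: 10).
Step 3: current leaves = {5,6}. Remove leaf 5 (neighbor: 9).
Step 4: current leaves = {6,9}. Remove leaf 6 (neighbor: 10).
Step 5: current leaves = {9,10}. Remove leaf 9 (neighbor: 11).
Step 6: current leaves = {10,11}. Remove leaf 10 (neighbor: 2).

Answer: 10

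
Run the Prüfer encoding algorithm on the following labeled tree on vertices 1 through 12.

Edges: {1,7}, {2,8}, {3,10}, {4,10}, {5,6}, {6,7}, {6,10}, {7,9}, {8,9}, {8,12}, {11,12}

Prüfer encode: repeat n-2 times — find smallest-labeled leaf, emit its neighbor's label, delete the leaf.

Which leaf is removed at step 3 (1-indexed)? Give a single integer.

Answer: 3

Derivation:
Step 1: current leaves = {1,2,3,4,5,11}. Remove leaf 1 (neighbor: 7).
Step 2: current leaves = {2,3,4,5,11}. Remove leaf 2 (neighbor: 8).
Step 3: current leaves = {3,4,5,11}. Remove leaf 3 (neighbor: 10).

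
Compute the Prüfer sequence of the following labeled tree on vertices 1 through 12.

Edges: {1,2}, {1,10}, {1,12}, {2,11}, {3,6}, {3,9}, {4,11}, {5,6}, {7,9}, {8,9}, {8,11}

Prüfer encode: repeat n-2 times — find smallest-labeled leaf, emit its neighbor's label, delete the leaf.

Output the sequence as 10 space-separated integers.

Step 1: leaves = {4,5,7,10,12}. Remove smallest leaf 4, emit neighbor 11.
Step 2: leaves = {5,7,10,12}. Remove smallest leaf 5, emit neighbor 6.
Step 3: leaves = {6,7,10,12}. Remove smallest leaf 6, emit neighbor 3.
Step 4: leaves = {3,7,10,12}. Remove smallest leaf 3, emit neighbor 9.
Step 5: leaves = {7,10,12}. Remove smallest leaf 7, emit neighbor 9.
Step 6: leaves = {9,10,12}. Remove smallest leaf 9, emit neighbor 8.
Step 7: leaves = {8,10,12}. Remove smallest leaf 8, emit neighbor 11.
Step 8: leaves = {10,11,12}. Remove smallest leaf 10, emit neighbor 1.
Step 9: leaves = {11,12}. Remove smallest leaf 11, emit neighbor 2.
Step 10: leaves = {2,12}. Remove smallest leaf 2, emit neighbor 1.
Done: 2 vertices remain (1, 12). Sequence = [11 6 3 9 9 8 11 1 2 1]

Answer: 11 6 3 9 9 8 11 1 2 1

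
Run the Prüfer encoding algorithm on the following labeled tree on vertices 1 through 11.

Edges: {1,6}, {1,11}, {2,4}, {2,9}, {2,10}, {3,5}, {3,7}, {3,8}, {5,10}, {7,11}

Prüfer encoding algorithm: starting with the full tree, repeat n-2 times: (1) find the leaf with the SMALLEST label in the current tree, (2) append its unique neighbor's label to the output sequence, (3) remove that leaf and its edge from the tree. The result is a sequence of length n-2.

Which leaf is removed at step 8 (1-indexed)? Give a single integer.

Answer: 5

Derivation:
Step 1: current leaves = {4,6,8,9}. Remove leaf 4 (neighbor: 2).
Step 2: current leaves = {6,8,9}. Remove leaf 6 (neighbor: 1).
Step 3: current leaves = {1,8,9}. Remove leaf 1 (neighbor: 11).
Step 4: current leaves = {8,9,11}. Remove leaf 8 (neighbor: 3).
Step 5: current leaves = {9,11}. Remove leaf 9 (neighbor: 2).
Step 6: current leaves = {2,11}. Remove leaf 2 (neighbor: 10).
Step 7: current leaves = {10,11}. Remove leaf 10 (neighbor: 5).
Step 8: current leaves = {5,11}. Remove leaf 5 (neighbor: 3).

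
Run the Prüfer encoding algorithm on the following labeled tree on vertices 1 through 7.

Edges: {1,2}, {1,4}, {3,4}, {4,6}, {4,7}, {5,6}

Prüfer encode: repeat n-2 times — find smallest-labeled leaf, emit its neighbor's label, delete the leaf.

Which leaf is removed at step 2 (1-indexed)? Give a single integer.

Answer: 1

Derivation:
Step 1: current leaves = {2,3,5,7}. Remove leaf 2 (neighbor: 1).
Step 2: current leaves = {1,3,5,7}. Remove leaf 1 (neighbor: 4).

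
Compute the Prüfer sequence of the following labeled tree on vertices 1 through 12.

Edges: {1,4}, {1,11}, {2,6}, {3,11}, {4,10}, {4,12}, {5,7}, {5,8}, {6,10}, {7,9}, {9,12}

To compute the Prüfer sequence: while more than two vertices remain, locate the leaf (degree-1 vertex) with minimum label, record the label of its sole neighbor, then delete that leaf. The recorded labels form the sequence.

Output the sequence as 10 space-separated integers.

Answer: 6 11 10 5 7 9 12 4 1 4

Derivation:
Step 1: leaves = {2,3,8}. Remove smallest leaf 2, emit neighbor 6.
Step 2: leaves = {3,6,8}. Remove smallest leaf 3, emit neighbor 11.
Step 3: leaves = {6,8,11}. Remove smallest leaf 6, emit neighbor 10.
Step 4: leaves = {8,10,11}. Remove smallest leaf 8, emit neighbor 5.
Step 5: leaves = {5,10,11}. Remove smallest leaf 5, emit neighbor 7.
Step 6: leaves = {7,10,11}. Remove smallest leaf 7, emit neighbor 9.
Step 7: leaves = {9,10,11}. Remove smallest leaf 9, emit neighbor 12.
Step 8: leaves = {10,11,12}. Remove smallest leaf 10, emit neighbor 4.
Step 9: leaves = {11,12}. Remove smallest leaf 11, emit neighbor 1.
Step 10: leaves = {1,12}. Remove smallest leaf 1, emit neighbor 4.
Done: 2 vertices remain (4, 12). Sequence = [6 11 10 5 7 9 12 4 1 4]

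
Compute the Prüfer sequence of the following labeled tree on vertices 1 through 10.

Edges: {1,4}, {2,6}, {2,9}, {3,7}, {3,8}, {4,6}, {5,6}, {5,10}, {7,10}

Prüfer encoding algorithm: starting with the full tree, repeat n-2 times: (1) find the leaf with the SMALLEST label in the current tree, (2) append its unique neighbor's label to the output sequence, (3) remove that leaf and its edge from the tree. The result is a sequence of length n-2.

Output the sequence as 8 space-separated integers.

Answer: 4 6 3 7 10 2 6 5

Derivation:
Step 1: leaves = {1,8,9}. Remove smallest leaf 1, emit neighbor 4.
Step 2: leaves = {4,8,9}. Remove smallest leaf 4, emit neighbor 6.
Step 3: leaves = {8,9}. Remove smallest leaf 8, emit neighbor 3.
Step 4: leaves = {3,9}. Remove smallest leaf 3, emit neighbor 7.
Step 5: leaves = {7,9}. Remove smallest leaf 7, emit neighbor 10.
Step 6: leaves = {9,10}. Remove smallest leaf 9, emit neighbor 2.
Step 7: leaves = {2,10}. Remove smallest leaf 2, emit neighbor 6.
Step 8: leaves = {6,10}. Remove smallest leaf 6, emit neighbor 5.
Done: 2 vertices remain (5, 10). Sequence = [4 6 3 7 10 2 6 5]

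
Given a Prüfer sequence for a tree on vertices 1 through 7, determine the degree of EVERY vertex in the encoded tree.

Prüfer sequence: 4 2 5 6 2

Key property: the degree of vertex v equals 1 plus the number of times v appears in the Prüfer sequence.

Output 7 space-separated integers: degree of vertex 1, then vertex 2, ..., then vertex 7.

p_1 = 4: count[4] becomes 1
p_2 = 2: count[2] becomes 1
p_3 = 5: count[5] becomes 1
p_4 = 6: count[6] becomes 1
p_5 = 2: count[2] becomes 2
Degrees (1 + count): deg[1]=1+0=1, deg[2]=1+2=3, deg[3]=1+0=1, deg[4]=1+1=2, deg[5]=1+1=2, deg[6]=1+1=2, deg[7]=1+0=1

Answer: 1 3 1 2 2 2 1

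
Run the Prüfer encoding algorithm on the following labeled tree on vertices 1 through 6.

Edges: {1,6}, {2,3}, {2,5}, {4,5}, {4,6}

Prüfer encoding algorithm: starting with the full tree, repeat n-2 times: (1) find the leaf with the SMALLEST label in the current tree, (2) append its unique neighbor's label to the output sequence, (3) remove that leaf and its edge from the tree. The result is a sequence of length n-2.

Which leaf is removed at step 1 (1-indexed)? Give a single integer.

Step 1: current leaves = {1,3}. Remove leaf 1 (neighbor: 6).

Answer: 1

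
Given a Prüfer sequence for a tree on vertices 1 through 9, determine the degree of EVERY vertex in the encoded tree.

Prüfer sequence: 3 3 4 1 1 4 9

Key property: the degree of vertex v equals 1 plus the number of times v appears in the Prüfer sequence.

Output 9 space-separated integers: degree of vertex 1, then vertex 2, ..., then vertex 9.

p_1 = 3: count[3] becomes 1
p_2 = 3: count[3] becomes 2
p_3 = 4: count[4] becomes 1
p_4 = 1: count[1] becomes 1
p_5 = 1: count[1] becomes 2
p_6 = 4: count[4] becomes 2
p_7 = 9: count[9] becomes 1
Degrees (1 + count): deg[1]=1+2=3, deg[2]=1+0=1, deg[3]=1+2=3, deg[4]=1+2=3, deg[5]=1+0=1, deg[6]=1+0=1, deg[7]=1+0=1, deg[8]=1+0=1, deg[9]=1+1=2

Answer: 3 1 3 3 1 1 1 1 2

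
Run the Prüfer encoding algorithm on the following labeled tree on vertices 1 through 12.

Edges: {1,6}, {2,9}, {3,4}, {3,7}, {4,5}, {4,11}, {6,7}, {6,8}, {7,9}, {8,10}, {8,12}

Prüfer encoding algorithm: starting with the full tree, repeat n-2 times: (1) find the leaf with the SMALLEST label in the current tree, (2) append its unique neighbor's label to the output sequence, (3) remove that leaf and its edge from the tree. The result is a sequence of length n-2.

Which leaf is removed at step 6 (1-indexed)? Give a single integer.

Step 1: current leaves = {1,2,5,10,11,12}. Remove leaf 1 (neighbor: 6).
Step 2: current leaves = {2,5,10,11,12}. Remove leaf 2 (neighbor: 9).
Step 3: current leaves = {5,9,10,11,12}. Remove leaf 5 (neighbor: 4).
Step 4: current leaves = {9,10,11,12}. Remove leaf 9 (neighbor: 7).
Step 5: current leaves = {10,11,12}. Remove leaf 10 (neighbor: 8).
Step 6: current leaves = {11,12}. Remove leaf 11 (neighbor: 4).

Answer: 11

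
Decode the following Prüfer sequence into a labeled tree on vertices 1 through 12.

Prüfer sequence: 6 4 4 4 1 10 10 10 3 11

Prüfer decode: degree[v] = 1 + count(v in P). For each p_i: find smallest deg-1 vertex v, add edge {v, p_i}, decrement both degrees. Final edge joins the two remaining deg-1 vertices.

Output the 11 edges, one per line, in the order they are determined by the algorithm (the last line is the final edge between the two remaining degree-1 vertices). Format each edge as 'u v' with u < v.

Answer: 2 6
4 5
4 6
4 7
1 4
1 10
8 10
9 10
3 10
3 11
11 12

Derivation:
Initial degrees: {1:2, 2:1, 3:2, 4:4, 5:1, 6:2, 7:1, 8:1, 9:1, 10:4, 11:2, 12:1}
Step 1: smallest deg-1 vertex = 2, p_1 = 6. Add edge {2,6}. Now deg[2]=0, deg[6]=1.
Step 2: smallest deg-1 vertex = 5, p_2 = 4. Add edge {4,5}. Now deg[5]=0, deg[4]=3.
Step 3: smallest deg-1 vertex = 6, p_3 = 4. Add edge {4,6}. Now deg[6]=0, deg[4]=2.
Step 4: smallest deg-1 vertex = 7, p_4 = 4. Add edge {4,7}. Now deg[7]=0, deg[4]=1.
Step 5: smallest deg-1 vertex = 4, p_5 = 1. Add edge {1,4}. Now deg[4]=0, deg[1]=1.
Step 6: smallest deg-1 vertex = 1, p_6 = 10. Add edge {1,10}. Now deg[1]=0, deg[10]=3.
Step 7: smallest deg-1 vertex = 8, p_7 = 10. Add edge {8,10}. Now deg[8]=0, deg[10]=2.
Step 8: smallest deg-1 vertex = 9, p_8 = 10. Add edge {9,10}. Now deg[9]=0, deg[10]=1.
Step 9: smallest deg-1 vertex = 10, p_9 = 3. Add edge {3,10}. Now deg[10]=0, deg[3]=1.
Step 10: smallest deg-1 vertex = 3, p_10 = 11. Add edge {3,11}. Now deg[3]=0, deg[11]=1.
Final: two remaining deg-1 vertices are 11, 12. Add edge {11,12}.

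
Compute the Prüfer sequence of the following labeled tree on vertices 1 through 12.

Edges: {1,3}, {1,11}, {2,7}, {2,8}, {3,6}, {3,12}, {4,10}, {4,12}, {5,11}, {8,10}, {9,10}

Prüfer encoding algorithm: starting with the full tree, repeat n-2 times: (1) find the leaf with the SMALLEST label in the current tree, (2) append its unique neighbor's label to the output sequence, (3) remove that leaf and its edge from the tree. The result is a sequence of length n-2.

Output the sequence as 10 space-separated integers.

Step 1: leaves = {5,6,7,9}. Remove smallest leaf 5, emit neighbor 11.
Step 2: leaves = {6,7,9,11}. Remove smallest leaf 6, emit neighbor 3.
Step 3: leaves = {7,9,11}. Remove smallest leaf 7, emit neighbor 2.
Step 4: leaves = {2,9,11}. Remove smallest leaf 2, emit neighbor 8.
Step 5: leaves = {8,9,11}. Remove smallest leaf 8, emit neighbor 10.
Step 6: leaves = {9,11}. Remove smallest leaf 9, emit neighbor 10.
Step 7: leaves = {10,11}. Remove smallest leaf 10, emit neighbor 4.
Step 8: leaves = {4,11}. Remove smallest leaf 4, emit neighbor 12.
Step 9: leaves = {11,12}. Remove smallest leaf 11, emit neighbor 1.
Step 10: leaves = {1,12}. Remove smallest leaf 1, emit neighbor 3.
Done: 2 vertices remain (3, 12). Sequence = [11 3 2 8 10 10 4 12 1 3]

Answer: 11 3 2 8 10 10 4 12 1 3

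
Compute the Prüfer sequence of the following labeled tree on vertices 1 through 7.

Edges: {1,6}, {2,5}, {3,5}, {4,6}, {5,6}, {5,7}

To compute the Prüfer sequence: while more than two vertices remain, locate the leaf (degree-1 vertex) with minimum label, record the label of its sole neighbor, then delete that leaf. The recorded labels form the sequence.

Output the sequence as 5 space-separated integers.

Answer: 6 5 5 6 5

Derivation:
Step 1: leaves = {1,2,3,4,7}. Remove smallest leaf 1, emit neighbor 6.
Step 2: leaves = {2,3,4,7}. Remove smallest leaf 2, emit neighbor 5.
Step 3: leaves = {3,4,7}. Remove smallest leaf 3, emit neighbor 5.
Step 4: leaves = {4,7}. Remove smallest leaf 4, emit neighbor 6.
Step 5: leaves = {6,7}. Remove smallest leaf 6, emit neighbor 5.
Done: 2 vertices remain (5, 7). Sequence = [6 5 5 6 5]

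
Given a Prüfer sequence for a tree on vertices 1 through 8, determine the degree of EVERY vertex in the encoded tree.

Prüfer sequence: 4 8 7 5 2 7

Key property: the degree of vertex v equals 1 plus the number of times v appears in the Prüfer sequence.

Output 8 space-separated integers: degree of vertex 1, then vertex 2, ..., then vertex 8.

p_1 = 4: count[4] becomes 1
p_2 = 8: count[8] becomes 1
p_3 = 7: count[7] becomes 1
p_4 = 5: count[5] becomes 1
p_5 = 2: count[2] becomes 1
p_6 = 7: count[7] becomes 2
Degrees (1 + count): deg[1]=1+0=1, deg[2]=1+1=2, deg[3]=1+0=1, deg[4]=1+1=2, deg[5]=1+1=2, deg[6]=1+0=1, deg[7]=1+2=3, deg[8]=1+1=2

Answer: 1 2 1 2 2 1 3 2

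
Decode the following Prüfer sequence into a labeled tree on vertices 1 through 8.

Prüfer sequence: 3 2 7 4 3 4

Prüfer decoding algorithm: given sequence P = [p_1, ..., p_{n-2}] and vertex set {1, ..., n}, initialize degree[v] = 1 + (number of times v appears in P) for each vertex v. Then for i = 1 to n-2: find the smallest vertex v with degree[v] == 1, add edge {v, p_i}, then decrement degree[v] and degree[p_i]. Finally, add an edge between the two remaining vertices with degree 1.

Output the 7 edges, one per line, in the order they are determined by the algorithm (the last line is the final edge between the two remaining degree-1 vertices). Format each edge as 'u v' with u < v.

Initial degrees: {1:1, 2:2, 3:3, 4:3, 5:1, 6:1, 7:2, 8:1}
Step 1: smallest deg-1 vertex = 1, p_1 = 3. Add edge {1,3}. Now deg[1]=0, deg[3]=2.
Step 2: smallest deg-1 vertex = 5, p_2 = 2. Add edge {2,5}. Now deg[5]=0, deg[2]=1.
Step 3: smallest deg-1 vertex = 2, p_3 = 7. Add edge {2,7}. Now deg[2]=0, deg[7]=1.
Step 4: smallest deg-1 vertex = 6, p_4 = 4. Add edge {4,6}. Now deg[6]=0, deg[4]=2.
Step 5: smallest deg-1 vertex = 7, p_5 = 3. Add edge {3,7}. Now deg[7]=0, deg[3]=1.
Step 6: smallest deg-1 vertex = 3, p_6 = 4. Add edge {3,4}. Now deg[3]=0, deg[4]=1.
Final: two remaining deg-1 vertices are 4, 8. Add edge {4,8}.

Answer: 1 3
2 5
2 7
4 6
3 7
3 4
4 8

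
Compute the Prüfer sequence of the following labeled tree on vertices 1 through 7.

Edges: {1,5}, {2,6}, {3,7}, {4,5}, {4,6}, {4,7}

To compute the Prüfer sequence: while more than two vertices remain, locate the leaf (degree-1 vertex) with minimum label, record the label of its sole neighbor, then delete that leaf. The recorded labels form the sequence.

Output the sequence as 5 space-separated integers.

Step 1: leaves = {1,2,3}. Remove smallest leaf 1, emit neighbor 5.
Step 2: leaves = {2,3,5}. Remove smallest leaf 2, emit neighbor 6.
Step 3: leaves = {3,5,6}. Remove smallest leaf 3, emit neighbor 7.
Step 4: leaves = {5,6,7}. Remove smallest leaf 5, emit neighbor 4.
Step 5: leaves = {6,7}. Remove smallest leaf 6, emit neighbor 4.
Done: 2 vertices remain (4, 7). Sequence = [5 6 7 4 4]

Answer: 5 6 7 4 4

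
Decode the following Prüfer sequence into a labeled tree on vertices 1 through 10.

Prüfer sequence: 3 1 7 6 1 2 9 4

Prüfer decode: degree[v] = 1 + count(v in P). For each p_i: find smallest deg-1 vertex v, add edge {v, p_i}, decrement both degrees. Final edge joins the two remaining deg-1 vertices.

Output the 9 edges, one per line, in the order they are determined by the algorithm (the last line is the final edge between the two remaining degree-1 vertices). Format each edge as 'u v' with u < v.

Answer: 3 5
1 3
7 8
6 7
1 6
1 2
2 9
4 9
4 10

Derivation:
Initial degrees: {1:3, 2:2, 3:2, 4:2, 5:1, 6:2, 7:2, 8:1, 9:2, 10:1}
Step 1: smallest deg-1 vertex = 5, p_1 = 3. Add edge {3,5}. Now deg[5]=0, deg[3]=1.
Step 2: smallest deg-1 vertex = 3, p_2 = 1. Add edge {1,3}. Now deg[3]=0, deg[1]=2.
Step 3: smallest deg-1 vertex = 8, p_3 = 7. Add edge {7,8}. Now deg[8]=0, deg[7]=1.
Step 4: smallest deg-1 vertex = 7, p_4 = 6. Add edge {6,7}. Now deg[7]=0, deg[6]=1.
Step 5: smallest deg-1 vertex = 6, p_5 = 1. Add edge {1,6}. Now deg[6]=0, deg[1]=1.
Step 6: smallest deg-1 vertex = 1, p_6 = 2. Add edge {1,2}. Now deg[1]=0, deg[2]=1.
Step 7: smallest deg-1 vertex = 2, p_7 = 9. Add edge {2,9}. Now deg[2]=0, deg[9]=1.
Step 8: smallest deg-1 vertex = 9, p_8 = 4. Add edge {4,9}. Now deg[9]=0, deg[4]=1.
Final: two remaining deg-1 vertices are 4, 10. Add edge {4,10}.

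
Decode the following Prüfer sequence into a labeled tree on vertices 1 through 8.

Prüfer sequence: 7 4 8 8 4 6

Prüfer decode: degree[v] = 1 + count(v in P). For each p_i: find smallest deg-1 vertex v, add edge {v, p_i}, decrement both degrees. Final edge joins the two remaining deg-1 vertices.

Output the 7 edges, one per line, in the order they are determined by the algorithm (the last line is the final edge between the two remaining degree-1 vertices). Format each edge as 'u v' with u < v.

Initial degrees: {1:1, 2:1, 3:1, 4:3, 5:1, 6:2, 7:2, 8:3}
Step 1: smallest deg-1 vertex = 1, p_1 = 7. Add edge {1,7}. Now deg[1]=0, deg[7]=1.
Step 2: smallest deg-1 vertex = 2, p_2 = 4. Add edge {2,4}. Now deg[2]=0, deg[4]=2.
Step 3: smallest deg-1 vertex = 3, p_3 = 8. Add edge {3,8}. Now deg[3]=0, deg[8]=2.
Step 4: smallest deg-1 vertex = 5, p_4 = 8. Add edge {5,8}. Now deg[5]=0, deg[8]=1.
Step 5: smallest deg-1 vertex = 7, p_5 = 4. Add edge {4,7}. Now deg[7]=0, deg[4]=1.
Step 6: smallest deg-1 vertex = 4, p_6 = 6. Add edge {4,6}. Now deg[4]=0, deg[6]=1.
Final: two remaining deg-1 vertices are 6, 8. Add edge {6,8}.

Answer: 1 7
2 4
3 8
5 8
4 7
4 6
6 8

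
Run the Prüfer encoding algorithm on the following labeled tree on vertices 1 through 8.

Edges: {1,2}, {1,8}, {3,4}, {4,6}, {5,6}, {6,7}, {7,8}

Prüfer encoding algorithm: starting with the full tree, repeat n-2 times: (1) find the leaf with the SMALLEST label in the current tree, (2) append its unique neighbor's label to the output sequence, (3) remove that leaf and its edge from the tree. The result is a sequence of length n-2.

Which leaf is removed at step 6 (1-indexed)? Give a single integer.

Answer: 6

Derivation:
Step 1: current leaves = {2,3,5}. Remove leaf 2 (neighbor: 1).
Step 2: current leaves = {1,3,5}. Remove leaf 1 (neighbor: 8).
Step 3: current leaves = {3,5,8}. Remove leaf 3 (neighbor: 4).
Step 4: current leaves = {4,5,8}. Remove leaf 4 (neighbor: 6).
Step 5: current leaves = {5,8}. Remove leaf 5 (neighbor: 6).
Step 6: current leaves = {6,8}. Remove leaf 6 (neighbor: 7).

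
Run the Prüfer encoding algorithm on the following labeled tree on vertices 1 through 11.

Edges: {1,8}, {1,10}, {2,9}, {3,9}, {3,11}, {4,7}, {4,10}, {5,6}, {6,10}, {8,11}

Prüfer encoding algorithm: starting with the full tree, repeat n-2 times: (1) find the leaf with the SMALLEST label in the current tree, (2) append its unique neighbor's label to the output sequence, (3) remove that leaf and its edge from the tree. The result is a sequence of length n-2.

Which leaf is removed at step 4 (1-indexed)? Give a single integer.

Step 1: current leaves = {2,5,7}. Remove leaf 2 (neighbor: 9).
Step 2: current leaves = {5,7,9}. Remove leaf 5 (neighbor: 6).
Step 3: current leaves = {6,7,9}. Remove leaf 6 (neighbor: 10).
Step 4: current leaves = {7,9}. Remove leaf 7 (neighbor: 4).

Answer: 7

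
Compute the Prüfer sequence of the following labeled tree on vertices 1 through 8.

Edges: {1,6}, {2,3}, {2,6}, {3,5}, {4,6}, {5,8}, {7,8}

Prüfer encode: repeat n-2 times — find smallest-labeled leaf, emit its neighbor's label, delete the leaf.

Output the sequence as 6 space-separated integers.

Step 1: leaves = {1,4,7}. Remove smallest leaf 1, emit neighbor 6.
Step 2: leaves = {4,7}. Remove smallest leaf 4, emit neighbor 6.
Step 3: leaves = {6,7}. Remove smallest leaf 6, emit neighbor 2.
Step 4: leaves = {2,7}. Remove smallest leaf 2, emit neighbor 3.
Step 5: leaves = {3,7}. Remove smallest leaf 3, emit neighbor 5.
Step 6: leaves = {5,7}. Remove smallest leaf 5, emit neighbor 8.
Done: 2 vertices remain (7, 8). Sequence = [6 6 2 3 5 8]

Answer: 6 6 2 3 5 8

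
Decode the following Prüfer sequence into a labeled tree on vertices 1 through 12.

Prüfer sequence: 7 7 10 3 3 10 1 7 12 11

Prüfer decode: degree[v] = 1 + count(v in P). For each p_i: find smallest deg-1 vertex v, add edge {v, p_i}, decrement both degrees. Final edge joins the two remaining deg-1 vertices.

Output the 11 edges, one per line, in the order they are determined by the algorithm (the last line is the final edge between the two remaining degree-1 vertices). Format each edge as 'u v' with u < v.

Answer: 2 7
4 7
5 10
3 6
3 8
3 10
1 9
1 7
7 12
10 11
11 12

Derivation:
Initial degrees: {1:2, 2:1, 3:3, 4:1, 5:1, 6:1, 7:4, 8:1, 9:1, 10:3, 11:2, 12:2}
Step 1: smallest deg-1 vertex = 2, p_1 = 7. Add edge {2,7}. Now deg[2]=0, deg[7]=3.
Step 2: smallest deg-1 vertex = 4, p_2 = 7. Add edge {4,7}. Now deg[4]=0, deg[7]=2.
Step 3: smallest deg-1 vertex = 5, p_3 = 10. Add edge {5,10}. Now deg[5]=0, deg[10]=2.
Step 4: smallest deg-1 vertex = 6, p_4 = 3. Add edge {3,6}. Now deg[6]=0, deg[3]=2.
Step 5: smallest deg-1 vertex = 8, p_5 = 3. Add edge {3,8}. Now deg[8]=0, deg[3]=1.
Step 6: smallest deg-1 vertex = 3, p_6 = 10. Add edge {3,10}. Now deg[3]=0, deg[10]=1.
Step 7: smallest deg-1 vertex = 9, p_7 = 1. Add edge {1,9}. Now deg[9]=0, deg[1]=1.
Step 8: smallest deg-1 vertex = 1, p_8 = 7. Add edge {1,7}. Now deg[1]=0, deg[7]=1.
Step 9: smallest deg-1 vertex = 7, p_9 = 12. Add edge {7,12}. Now deg[7]=0, deg[12]=1.
Step 10: smallest deg-1 vertex = 10, p_10 = 11. Add edge {10,11}. Now deg[10]=0, deg[11]=1.
Final: two remaining deg-1 vertices are 11, 12. Add edge {11,12}.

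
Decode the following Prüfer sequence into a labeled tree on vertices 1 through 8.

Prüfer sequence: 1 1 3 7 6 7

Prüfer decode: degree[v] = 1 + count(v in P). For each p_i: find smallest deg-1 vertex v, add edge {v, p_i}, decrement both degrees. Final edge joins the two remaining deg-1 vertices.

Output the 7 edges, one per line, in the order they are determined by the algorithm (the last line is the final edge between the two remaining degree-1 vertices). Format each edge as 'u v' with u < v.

Answer: 1 2
1 4
1 3
3 7
5 6
6 7
7 8

Derivation:
Initial degrees: {1:3, 2:1, 3:2, 4:1, 5:1, 6:2, 7:3, 8:1}
Step 1: smallest deg-1 vertex = 2, p_1 = 1. Add edge {1,2}. Now deg[2]=0, deg[1]=2.
Step 2: smallest deg-1 vertex = 4, p_2 = 1. Add edge {1,4}. Now deg[4]=0, deg[1]=1.
Step 3: smallest deg-1 vertex = 1, p_3 = 3. Add edge {1,3}. Now deg[1]=0, deg[3]=1.
Step 4: smallest deg-1 vertex = 3, p_4 = 7. Add edge {3,7}. Now deg[3]=0, deg[7]=2.
Step 5: smallest deg-1 vertex = 5, p_5 = 6. Add edge {5,6}. Now deg[5]=0, deg[6]=1.
Step 6: smallest deg-1 vertex = 6, p_6 = 7. Add edge {6,7}. Now deg[6]=0, deg[7]=1.
Final: two remaining deg-1 vertices are 7, 8. Add edge {7,8}.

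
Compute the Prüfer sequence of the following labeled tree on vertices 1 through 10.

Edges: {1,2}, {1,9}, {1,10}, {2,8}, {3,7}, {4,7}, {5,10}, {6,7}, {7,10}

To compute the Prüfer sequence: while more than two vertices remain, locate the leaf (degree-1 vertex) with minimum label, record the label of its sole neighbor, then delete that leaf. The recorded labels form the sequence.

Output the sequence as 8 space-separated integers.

Answer: 7 7 10 7 10 2 1 1

Derivation:
Step 1: leaves = {3,4,5,6,8,9}. Remove smallest leaf 3, emit neighbor 7.
Step 2: leaves = {4,5,6,8,9}. Remove smallest leaf 4, emit neighbor 7.
Step 3: leaves = {5,6,8,9}. Remove smallest leaf 5, emit neighbor 10.
Step 4: leaves = {6,8,9}. Remove smallest leaf 6, emit neighbor 7.
Step 5: leaves = {7,8,9}. Remove smallest leaf 7, emit neighbor 10.
Step 6: leaves = {8,9,10}. Remove smallest leaf 8, emit neighbor 2.
Step 7: leaves = {2,9,10}. Remove smallest leaf 2, emit neighbor 1.
Step 8: leaves = {9,10}. Remove smallest leaf 9, emit neighbor 1.
Done: 2 vertices remain (1, 10). Sequence = [7 7 10 7 10 2 1 1]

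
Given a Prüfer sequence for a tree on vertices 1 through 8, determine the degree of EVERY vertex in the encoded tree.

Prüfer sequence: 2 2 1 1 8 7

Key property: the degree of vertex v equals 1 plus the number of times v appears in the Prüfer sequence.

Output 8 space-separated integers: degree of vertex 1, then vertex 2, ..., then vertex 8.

Answer: 3 3 1 1 1 1 2 2

Derivation:
p_1 = 2: count[2] becomes 1
p_2 = 2: count[2] becomes 2
p_3 = 1: count[1] becomes 1
p_4 = 1: count[1] becomes 2
p_5 = 8: count[8] becomes 1
p_6 = 7: count[7] becomes 1
Degrees (1 + count): deg[1]=1+2=3, deg[2]=1+2=3, deg[3]=1+0=1, deg[4]=1+0=1, deg[5]=1+0=1, deg[6]=1+0=1, deg[7]=1+1=2, deg[8]=1+1=2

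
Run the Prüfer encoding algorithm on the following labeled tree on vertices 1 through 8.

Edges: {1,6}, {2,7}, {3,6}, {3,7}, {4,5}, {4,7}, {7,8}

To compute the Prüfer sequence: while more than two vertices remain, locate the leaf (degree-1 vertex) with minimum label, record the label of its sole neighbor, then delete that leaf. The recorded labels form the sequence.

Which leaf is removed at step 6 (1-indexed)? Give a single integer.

Answer: 3

Derivation:
Step 1: current leaves = {1,2,5,8}. Remove leaf 1 (neighbor: 6).
Step 2: current leaves = {2,5,6,8}. Remove leaf 2 (neighbor: 7).
Step 3: current leaves = {5,6,8}. Remove leaf 5 (neighbor: 4).
Step 4: current leaves = {4,6,8}. Remove leaf 4 (neighbor: 7).
Step 5: current leaves = {6,8}. Remove leaf 6 (neighbor: 3).
Step 6: current leaves = {3,8}. Remove leaf 3 (neighbor: 7).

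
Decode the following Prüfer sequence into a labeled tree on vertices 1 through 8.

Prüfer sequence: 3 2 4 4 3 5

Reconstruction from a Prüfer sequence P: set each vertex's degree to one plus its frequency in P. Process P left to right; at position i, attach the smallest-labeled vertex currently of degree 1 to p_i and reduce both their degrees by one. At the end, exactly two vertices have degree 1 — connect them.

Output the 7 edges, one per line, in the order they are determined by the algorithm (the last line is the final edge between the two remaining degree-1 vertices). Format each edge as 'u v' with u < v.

Answer: 1 3
2 6
2 4
4 7
3 4
3 5
5 8

Derivation:
Initial degrees: {1:1, 2:2, 3:3, 4:3, 5:2, 6:1, 7:1, 8:1}
Step 1: smallest deg-1 vertex = 1, p_1 = 3. Add edge {1,3}. Now deg[1]=0, deg[3]=2.
Step 2: smallest deg-1 vertex = 6, p_2 = 2. Add edge {2,6}. Now deg[6]=0, deg[2]=1.
Step 3: smallest deg-1 vertex = 2, p_3 = 4. Add edge {2,4}. Now deg[2]=0, deg[4]=2.
Step 4: smallest deg-1 vertex = 7, p_4 = 4. Add edge {4,7}. Now deg[7]=0, deg[4]=1.
Step 5: smallest deg-1 vertex = 4, p_5 = 3. Add edge {3,4}. Now deg[4]=0, deg[3]=1.
Step 6: smallest deg-1 vertex = 3, p_6 = 5. Add edge {3,5}. Now deg[3]=0, deg[5]=1.
Final: two remaining deg-1 vertices are 5, 8. Add edge {5,8}.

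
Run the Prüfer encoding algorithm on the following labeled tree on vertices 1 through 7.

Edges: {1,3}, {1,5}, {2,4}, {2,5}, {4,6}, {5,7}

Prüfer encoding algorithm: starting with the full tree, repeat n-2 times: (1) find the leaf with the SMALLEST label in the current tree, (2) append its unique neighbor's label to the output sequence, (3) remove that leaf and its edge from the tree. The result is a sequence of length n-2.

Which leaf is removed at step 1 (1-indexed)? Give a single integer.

Answer: 3

Derivation:
Step 1: current leaves = {3,6,7}. Remove leaf 3 (neighbor: 1).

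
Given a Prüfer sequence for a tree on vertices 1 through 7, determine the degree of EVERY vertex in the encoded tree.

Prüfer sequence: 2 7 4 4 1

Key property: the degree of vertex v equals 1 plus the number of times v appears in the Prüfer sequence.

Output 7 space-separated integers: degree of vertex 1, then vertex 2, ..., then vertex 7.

Answer: 2 2 1 3 1 1 2

Derivation:
p_1 = 2: count[2] becomes 1
p_2 = 7: count[7] becomes 1
p_3 = 4: count[4] becomes 1
p_4 = 4: count[4] becomes 2
p_5 = 1: count[1] becomes 1
Degrees (1 + count): deg[1]=1+1=2, deg[2]=1+1=2, deg[3]=1+0=1, deg[4]=1+2=3, deg[5]=1+0=1, deg[6]=1+0=1, deg[7]=1+1=2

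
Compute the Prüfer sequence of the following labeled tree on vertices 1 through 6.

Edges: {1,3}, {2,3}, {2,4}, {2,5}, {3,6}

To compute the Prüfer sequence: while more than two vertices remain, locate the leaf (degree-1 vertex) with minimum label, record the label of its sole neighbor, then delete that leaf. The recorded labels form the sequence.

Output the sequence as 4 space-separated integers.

Answer: 3 2 2 3

Derivation:
Step 1: leaves = {1,4,5,6}. Remove smallest leaf 1, emit neighbor 3.
Step 2: leaves = {4,5,6}. Remove smallest leaf 4, emit neighbor 2.
Step 3: leaves = {5,6}. Remove smallest leaf 5, emit neighbor 2.
Step 4: leaves = {2,6}. Remove smallest leaf 2, emit neighbor 3.
Done: 2 vertices remain (3, 6). Sequence = [3 2 2 3]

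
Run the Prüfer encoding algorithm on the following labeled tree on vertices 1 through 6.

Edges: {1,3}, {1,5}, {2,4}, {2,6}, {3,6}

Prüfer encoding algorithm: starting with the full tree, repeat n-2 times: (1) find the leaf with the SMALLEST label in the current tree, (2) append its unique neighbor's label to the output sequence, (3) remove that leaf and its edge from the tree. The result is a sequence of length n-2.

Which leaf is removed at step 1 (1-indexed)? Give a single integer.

Step 1: current leaves = {4,5}. Remove leaf 4 (neighbor: 2).

Answer: 4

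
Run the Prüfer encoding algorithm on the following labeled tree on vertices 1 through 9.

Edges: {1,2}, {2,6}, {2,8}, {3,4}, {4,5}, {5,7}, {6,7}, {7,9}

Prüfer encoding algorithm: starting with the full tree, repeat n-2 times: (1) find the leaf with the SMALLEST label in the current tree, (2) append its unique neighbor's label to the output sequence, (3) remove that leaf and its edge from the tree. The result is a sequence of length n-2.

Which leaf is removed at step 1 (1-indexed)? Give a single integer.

Step 1: current leaves = {1,3,8,9}. Remove leaf 1 (neighbor: 2).

Answer: 1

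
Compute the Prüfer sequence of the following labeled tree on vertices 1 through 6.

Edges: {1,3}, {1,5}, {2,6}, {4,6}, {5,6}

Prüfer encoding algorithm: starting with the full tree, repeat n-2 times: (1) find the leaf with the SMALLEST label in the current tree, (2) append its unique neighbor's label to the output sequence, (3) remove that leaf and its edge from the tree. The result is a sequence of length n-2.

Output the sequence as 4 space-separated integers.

Step 1: leaves = {2,3,4}. Remove smallest leaf 2, emit neighbor 6.
Step 2: leaves = {3,4}. Remove smallest leaf 3, emit neighbor 1.
Step 3: leaves = {1,4}. Remove smallest leaf 1, emit neighbor 5.
Step 4: leaves = {4,5}. Remove smallest leaf 4, emit neighbor 6.
Done: 2 vertices remain (5, 6). Sequence = [6 1 5 6]

Answer: 6 1 5 6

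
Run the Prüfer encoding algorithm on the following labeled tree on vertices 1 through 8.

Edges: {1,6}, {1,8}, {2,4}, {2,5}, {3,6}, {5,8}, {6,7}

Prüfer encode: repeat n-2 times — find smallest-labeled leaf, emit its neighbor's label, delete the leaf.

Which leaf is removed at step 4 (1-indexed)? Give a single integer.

Answer: 5

Derivation:
Step 1: current leaves = {3,4,7}. Remove leaf 3 (neighbor: 6).
Step 2: current leaves = {4,7}. Remove leaf 4 (neighbor: 2).
Step 3: current leaves = {2,7}. Remove leaf 2 (neighbor: 5).
Step 4: current leaves = {5,7}. Remove leaf 5 (neighbor: 8).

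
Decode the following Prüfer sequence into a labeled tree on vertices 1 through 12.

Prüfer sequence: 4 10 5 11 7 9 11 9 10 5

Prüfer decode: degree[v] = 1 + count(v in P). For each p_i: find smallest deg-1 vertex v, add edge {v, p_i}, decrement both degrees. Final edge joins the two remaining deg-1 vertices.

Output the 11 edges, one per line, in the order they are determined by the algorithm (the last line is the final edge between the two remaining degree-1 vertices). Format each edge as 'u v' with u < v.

Answer: 1 4
2 10
3 5
4 11
6 7
7 9
8 11
9 11
9 10
5 10
5 12

Derivation:
Initial degrees: {1:1, 2:1, 3:1, 4:2, 5:3, 6:1, 7:2, 8:1, 9:3, 10:3, 11:3, 12:1}
Step 1: smallest deg-1 vertex = 1, p_1 = 4. Add edge {1,4}. Now deg[1]=0, deg[4]=1.
Step 2: smallest deg-1 vertex = 2, p_2 = 10. Add edge {2,10}. Now deg[2]=0, deg[10]=2.
Step 3: smallest deg-1 vertex = 3, p_3 = 5. Add edge {3,5}. Now deg[3]=0, deg[5]=2.
Step 4: smallest deg-1 vertex = 4, p_4 = 11. Add edge {4,11}. Now deg[4]=0, deg[11]=2.
Step 5: smallest deg-1 vertex = 6, p_5 = 7. Add edge {6,7}. Now deg[6]=0, deg[7]=1.
Step 6: smallest deg-1 vertex = 7, p_6 = 9. Add edge {7,9}. Now deg[7]=0, deg[9]=2.
Step 7: smallest deg-1 vertex = 8, p_7 = 11. Add edge {8,11}. Now deg[8]=0, deg[11]=1.
Step 8: smallest deg-1 vertex = 11, p_8 = 9. Add edge {9,11}. Now deg[11]=0, deg[9]=1.
Step 9: smallest deg-1 vertex = 9, p_9 = 10. Add edge {9,10}. Now deg[9]=0, deg[10]=1.
Step 10: smallest deg-1 vertex = 10, p_10 = 5. Add edge {5,10}. Now deg[10]=0, deg[5]=1.
Final: two remaining deg-1 vertices are 5, 12. Add edge {5,12}.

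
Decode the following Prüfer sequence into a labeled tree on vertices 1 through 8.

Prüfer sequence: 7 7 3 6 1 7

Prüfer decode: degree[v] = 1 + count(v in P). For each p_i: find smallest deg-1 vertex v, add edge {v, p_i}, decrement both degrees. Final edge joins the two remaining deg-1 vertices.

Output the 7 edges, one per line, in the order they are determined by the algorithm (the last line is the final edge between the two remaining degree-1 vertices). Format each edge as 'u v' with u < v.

Answer: 2 7
4 7
3 5
3 6
1 6
1 7
7 8

Derivation:
Initial degrees: {1:2, 2:1, 3:2, 4:1, 5:1, 6:2, 7:4, 8:1}
Step 1: smallest deg-1 vertex = 2, p_1 = 7. Add edge {2,7}. Now deg[2]=0, deg[7]=3.
Step 2: smallest deg-1 vertex = 4, p_2 = 7. Add edge {4,7}. Now deg[4]=0, deg[7]=2.
Step 3: smallest deg-1 vertex = 5, p_3 = 3. Add edge {3,5}. Now deg[5]=0, deg[3]=1.
Step 4: smallest deg-1 vertex = 3, p_4 = 6. Add edge {3,6}. Now deg[3]=0, deg[6]=1.
Step 5: smallest deg-1 vertex = 6, p_5 = 1. Add edge {1,6}. Now deg[6]=0, deg[1]=1.
Step 6: smallest deg-1 vertex = 1, p_6 = 7. Add edge {1,7}. Now deg[1]=0, deg[7]=1.
Final: two remaining deg-1 vertices are 7, 8. Add edge {7,8}.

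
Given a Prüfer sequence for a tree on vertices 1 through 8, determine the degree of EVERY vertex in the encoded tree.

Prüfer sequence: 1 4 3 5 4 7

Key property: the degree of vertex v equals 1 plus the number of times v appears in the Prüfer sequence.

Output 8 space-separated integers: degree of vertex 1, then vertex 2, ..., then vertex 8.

p_1 = 1: count[1] becomes 1
p_2 = 4: count[4] becomes 1
p_3 = 3: count[3] becomes 1
p_4 = 5: count[5] becomes 1
p_5 = 4: count[4] becomes 2
p_6 = 7: count[7] becomes 1
Degrees (1 + count): deg[1]=1+1=2, deg[2]=1+0=1, deg[3]=1+1=2, deg[4]=1+2=3, deg[5]=1+1=2, deg[6]=1+0=1, deg[7]=1+1=2, deg[8]=1+0=1

Answer: 2 1 2 3 2 1 2 1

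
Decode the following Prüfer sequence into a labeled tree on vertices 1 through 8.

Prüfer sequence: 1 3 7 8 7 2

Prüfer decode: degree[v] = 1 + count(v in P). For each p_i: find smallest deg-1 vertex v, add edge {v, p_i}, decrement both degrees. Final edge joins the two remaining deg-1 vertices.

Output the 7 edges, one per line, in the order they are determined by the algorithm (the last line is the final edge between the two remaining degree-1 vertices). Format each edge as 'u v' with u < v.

Initial degrees: {1:2, 2:2, 3:2, 4:1, 5:1, 6:1, 7:3, 8:2}
Step 1: smallest deg-1 vertex = 4, p_1 = 1. Add edge {1,4}. Now deg[4]=0, deg[1]=1.
Step 2: smallest deg-1 vertex = 1, p_2 = 3. Add edge {1,3}. Now deg[1]=0, deg[3]=1.
Step 3: smallest deg-1 vertex = 3, p_3 = 7. Add edge {3,7}. Now deg[3]=0, deg[7]=2.
Step 4: smallest deg-1 vertex = 5, p_4 = 8. Add edge {5,8}. Now deg[5]=0, deg[8]=1.
Step 5: smallest deg-1 vertex = 6, p_5 = 7. Add edge {6,7}. Now deg[6]=0, deg[7]=1.
Step 6: smallest deg-1 vertex = 7, p_6 = 2. Add edge {2,7}. Now deg[7]=0, deg[2]=1.
Final: two remaining deg-1 vertices are 2, 8. Add edge {2,8}.

Answer: 1 4
1 3
3 7
5 8
6 7
2 7
2 8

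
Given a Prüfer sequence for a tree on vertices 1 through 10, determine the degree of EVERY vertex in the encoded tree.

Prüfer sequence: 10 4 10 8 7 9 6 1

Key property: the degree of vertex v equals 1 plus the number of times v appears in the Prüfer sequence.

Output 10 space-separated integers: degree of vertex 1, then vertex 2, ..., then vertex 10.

Answer: 2 1 1 2 1 2 2 2 2 3

Derivation:
p_1 = 10: count[10] becomes 1
p_2 = 4: count[4] becomes 1
p_3 = 10: count[10] becomes 2
p_4 = 8: count[8] becomes 1
p_5 = 7: count[7] becomes 1
p_6 = 9: count[9] becomes 1
p_7 = 6: count[6] becomes 1
p_8 = 1: count[1] becomes 1
Degrees (1 + count): deg[1]=1+1=2, deg[2]=1+0=1, deg[3]=1+0=1, deg[4]=1+1=2, deg[5]=1+0=1, deg[6]=1+1=2, deg[7]=1+1=2, deg[8]=1+1=2, deg[9]=1+1=2, deg[10]=1+2=3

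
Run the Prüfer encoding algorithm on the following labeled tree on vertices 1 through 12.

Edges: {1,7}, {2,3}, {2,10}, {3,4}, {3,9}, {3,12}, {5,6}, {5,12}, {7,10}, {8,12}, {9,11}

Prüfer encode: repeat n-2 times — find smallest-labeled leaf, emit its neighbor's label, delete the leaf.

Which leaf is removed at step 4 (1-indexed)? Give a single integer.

Step 1: current leaves = {1,4,6,8,11}. Remove leaf 1 (neighbor: 7).
Step 2: current leaves = {4,6,7,8,11}. Remove leaf 4 (neighbor: 3).
Step 3: current leaves = {6,7,8,11}. Remove leaf 6 (neighbor: 5).
Step 4: current leaves = {5,7,8,11}. Remove leaf 5 (neighbor: 12).

Answer: 5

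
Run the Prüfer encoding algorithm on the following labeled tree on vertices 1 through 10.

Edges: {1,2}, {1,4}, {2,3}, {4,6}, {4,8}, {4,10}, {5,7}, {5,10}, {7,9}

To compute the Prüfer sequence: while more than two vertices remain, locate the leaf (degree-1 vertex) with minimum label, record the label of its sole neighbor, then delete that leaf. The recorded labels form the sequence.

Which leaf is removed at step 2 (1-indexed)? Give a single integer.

Step 1: current leaves = {3,6,8,9}. Remove leaf 3 (neighbor: 2).
Step 2: current leaves = {2,6,8,9}. Remove leaf 2 (neighbor: 1).

Answer: 2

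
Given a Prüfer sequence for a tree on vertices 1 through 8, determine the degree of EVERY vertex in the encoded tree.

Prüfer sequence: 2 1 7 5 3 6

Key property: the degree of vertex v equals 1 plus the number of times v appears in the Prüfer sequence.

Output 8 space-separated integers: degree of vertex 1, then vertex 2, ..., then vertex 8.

Answer: 2 2 2 1 2 2 2 1

Derivation:
p_1 = 2: count[2] becomes 1
p_2 = 1: count[1] becomes 1
p_3 = 7: count[7] becomes 1
p_4 = 5: count[5] becomes 1
p_5 = 3: count[3] becomes 1
p_6 = 6: count[6] becomes 1
Degrees (1 + count): deg[1]=1+1=2, deg[2]=1+1=2, deg[3]=1+1=2, deg[4]=1+0=1, deg[5]=1+1=2, deg[6]=1+1=2, deg[7]=1+1=2, deg[8]=1+0=1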